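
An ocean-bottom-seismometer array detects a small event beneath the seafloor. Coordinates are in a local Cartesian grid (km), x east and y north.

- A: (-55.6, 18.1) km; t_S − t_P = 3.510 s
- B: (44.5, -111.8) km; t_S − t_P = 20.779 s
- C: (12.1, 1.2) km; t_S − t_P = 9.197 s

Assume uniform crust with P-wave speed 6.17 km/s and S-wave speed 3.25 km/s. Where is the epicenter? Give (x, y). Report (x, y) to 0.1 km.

Distance from S−P lag: d = Δt · v_P v_S / (v_P − v_S) = Δt · (6.17·3.25)/(6.17−3.25) ≈ 6.8673·Δt.
So d_A = 24.10, d_B = 142.70, d_C = 63.16 km.
Circle about each station: (x + 55.6)² + (y − 18.1)² = 24.10²; (x − 44.5)² + (y + 111.8)² = 142.70²; (x − 12.1)² + (y − 1.2)² = 63.16².
Subtracting the A equation from the B and C equations removes the quadratic terms:
200.2 x − 259.8 y = -8721.96
135.4 x − 33.8 y = -6679.50
Solving the 2×2 system: x ≈ -50.7, y ≈ -5.5 km.
Check against A (with the unrounded x, y): √((x + 55.6)²+(y − 18.1)²) = 24.10 ≈ 24.10 km. ✓

-50.7 km east, -5.5 km north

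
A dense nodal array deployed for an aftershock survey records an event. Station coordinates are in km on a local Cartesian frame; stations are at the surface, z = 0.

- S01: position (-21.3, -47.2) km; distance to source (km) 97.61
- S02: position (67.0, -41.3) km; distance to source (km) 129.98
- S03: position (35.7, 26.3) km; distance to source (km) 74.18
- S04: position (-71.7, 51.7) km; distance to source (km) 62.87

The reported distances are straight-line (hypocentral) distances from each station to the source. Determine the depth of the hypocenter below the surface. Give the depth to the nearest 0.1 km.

Each station gives a sphere (x−x_i)² + (y−y_i)² + z² = d_i² (stations at z=0).
Subtracting the S01 sphere from S02 and S03: z² cancels, leaving linear equations in x and y:
176.6 x + 11.8 y = -3853.93
114.0 x + 147.0 y = 3309.69
Solving: x ≈ -24.602, y ≈ 41.594 km (keep extra digits for the depth step; rounded: -24.6, 41.6).
Then from the S01 sphere: z² = 97.61² − (x + 21.3)² − (y + 47.2)² with x = -24.602, y = 41.594, so z ≈ 40.403 ≈ 40.4 km.

z ≈ 40.4 km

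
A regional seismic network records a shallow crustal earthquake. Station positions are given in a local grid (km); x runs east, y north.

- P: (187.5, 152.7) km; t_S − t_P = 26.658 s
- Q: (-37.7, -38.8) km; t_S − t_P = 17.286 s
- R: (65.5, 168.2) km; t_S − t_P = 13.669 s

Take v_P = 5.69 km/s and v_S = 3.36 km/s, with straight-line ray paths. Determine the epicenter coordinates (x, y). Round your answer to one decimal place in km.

(-25.4, 102.5)

Distance from S−P lag: d = Δt · v_P v_S / (v_P − v_S) = Δt · (5.69·3.36)/(5.69−3.36) ≈ 8.2053·Δt.
So d_P = 218.74, d_Q = 141.84, d_R = 112.16 km.
Circle about each station: (x − 187.5)² + (y − 152.7)² = 218.74²; (x + 37.7)² + (y + 38.8)² = 141.84²; (x − 65.5)² + (y − 168.2)² = 112.16².
Subtracting pairs of circle equations eliminates x²+y² and gives linear equations (the radical axes):
-450.4 x − 383.0 y = -27818.21
-244.0 x + 31.0 y = 9375.27
Solving the 2×2 system: x ≈ -25.4, y ≈ 102.5 km.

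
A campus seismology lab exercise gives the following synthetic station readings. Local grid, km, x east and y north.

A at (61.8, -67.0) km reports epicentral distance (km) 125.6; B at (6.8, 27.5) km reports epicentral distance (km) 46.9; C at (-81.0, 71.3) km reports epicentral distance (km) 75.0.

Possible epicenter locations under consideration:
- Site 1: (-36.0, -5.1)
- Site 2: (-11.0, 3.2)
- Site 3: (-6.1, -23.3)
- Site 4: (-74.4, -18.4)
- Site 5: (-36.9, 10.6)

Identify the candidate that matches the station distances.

Site 5

For each candidate, compare |candidate − station| to the reported distance:
Site 1: residuals A 9.9, B 6.9, C 13.7 → max 13.7 km
Site 2: residuals A 24.5, B 16.8, C 22.7 → max 24.5 km
Site 3: residuals A 44.9, B 5.5, C 45.7 → max 45.7 km
Site 4: residuals A 19.0, B 46.4, C 14.9 → max 46.4 km
Site 5: residuals A 0.0, B 0.0, C 0.0 → max 0.0 km
Only Site 5 has all residuals ≈ 0.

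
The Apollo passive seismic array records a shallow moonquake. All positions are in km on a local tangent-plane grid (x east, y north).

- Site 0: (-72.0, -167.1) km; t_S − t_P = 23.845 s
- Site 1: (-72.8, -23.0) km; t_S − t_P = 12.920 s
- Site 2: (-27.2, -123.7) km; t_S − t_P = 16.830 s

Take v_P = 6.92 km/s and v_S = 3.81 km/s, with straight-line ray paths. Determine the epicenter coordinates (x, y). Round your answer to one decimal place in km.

Distance from S−P lag: d = Δt · v_P v_S / (v_P − v_S) = Δt · (6.92·3.81)/(6.92−3.81) ≈ 8.4776·Δt.
So d_Site 0 = 202.15, d_Site 1 = 109.53, d_Site 2 = 142.68 km.
Circle about each station: (x + 72.0)² + (y + 167.1)² = 202.15²; (x + 72.8)² + (y + 23.0)² = 109.53²; (x + 27.2)² + (y + 123.7)² = 142.68².
Subtracting the Site 0 equation from the Site 1 and Site 2 equations removes the quadratic terms:
-1.6 x + 288.2 y = 1590.23
89.6 x + 86.8 y = 3442.16
Solving the 2×2 system: x ≈ 32.9, y ≈ 5.7 km.

(32.9, 5.7)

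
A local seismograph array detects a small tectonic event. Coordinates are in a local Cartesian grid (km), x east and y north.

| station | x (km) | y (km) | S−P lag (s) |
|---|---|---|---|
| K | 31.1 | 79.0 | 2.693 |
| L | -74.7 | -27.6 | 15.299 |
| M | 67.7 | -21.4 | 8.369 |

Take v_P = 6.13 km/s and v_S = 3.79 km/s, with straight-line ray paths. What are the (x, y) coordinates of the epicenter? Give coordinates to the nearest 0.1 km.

(49.6, 59.7)

Distance from S−P lag: d = Δt · v_P v_S / (v_P − v_S) = Δt · (6.13·3.79)/(6.13−3.79) ≈ 9.9285·Δt.
So d_K = 26.74, d_L = 151.90, d_M = 83.09 km.
Circle about each station: (x − 31.1)² + (y − 79.0)² = 26.74²; (x + 74.7)² + (y + 27.6)² = 151.90²; (x − 67.7)² + (y + 21.4)² = 83.09².
Subtracting pairs of circle equations eliminates x²+y² and gives linear equations (the radical axes):
-211.6 x − 213.2 y = -23224.94
73.2 x − 200.8 y = -8355.88
Solving the 2×2 system: x ≈ 49.6, y ≈ 59.7 km.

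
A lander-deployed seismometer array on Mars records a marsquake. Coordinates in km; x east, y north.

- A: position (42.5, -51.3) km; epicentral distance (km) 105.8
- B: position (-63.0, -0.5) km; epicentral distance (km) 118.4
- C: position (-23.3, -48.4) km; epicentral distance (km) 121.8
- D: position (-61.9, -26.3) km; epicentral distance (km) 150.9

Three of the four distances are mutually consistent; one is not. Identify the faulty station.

Solve using three stations at a time. Using A, B, C (subtract circle equations pairwise → linear system) gives (x, y) ≈ (41.9, 54.5).
Distances from that point to each station vs reported:
  A: calculated 105.8 vs reported 105.8 → residual 0.0 km
  B: calculated 118.4 vs reported 118.4 → residual 0.0 km
  C: calculated 121.8 vs reported 121.8 → residual 0.0 km
  D: calculated 131.5 vs reported 150.9 → residual 19.4 km
A, B, C are mutually consistent (residuals ≈ 0); D is off by 19.4 km.

D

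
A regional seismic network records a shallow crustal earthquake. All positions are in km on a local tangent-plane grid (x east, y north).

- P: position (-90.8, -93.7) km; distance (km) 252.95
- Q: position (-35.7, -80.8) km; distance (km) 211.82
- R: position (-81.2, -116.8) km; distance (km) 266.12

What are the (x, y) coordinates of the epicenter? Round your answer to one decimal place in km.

x ≈ 65.1 km, y ≈ 105.5 km

Circle about each station: (x + 90.8)² + (y + 93.7)² = 252.95²; (x + 35.7)² + (y + 80.8)² = 211.82²; (x + 81.2)² + (y + 116.8)² = 266.12².
Subtracting pairs of circle equations eliminates x²+y² and gives linear equations (the radical axes):
110.2 x + 25.8 y = 9894.79
19.2 x − 46.2 y = -3624.80
Solving the 2×2 system: x ≈ 65.1, y ≈ 105.5 km.
Check against P (with the unrounded x, y): √((x + 90.8)²+(y + 93.7)²) = 252.95 ≈ 252.95 km. ✓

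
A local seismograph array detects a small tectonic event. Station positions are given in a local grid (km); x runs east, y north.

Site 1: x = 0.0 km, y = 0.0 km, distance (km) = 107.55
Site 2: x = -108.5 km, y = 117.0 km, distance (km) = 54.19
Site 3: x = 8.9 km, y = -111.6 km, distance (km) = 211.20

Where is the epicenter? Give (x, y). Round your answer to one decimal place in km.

Circle about each station: x² + y² = 107.55²; (x + 108.5)² + (y − 117.0)² = 54.19²; (x − 8.9)² + (y + 111.6)² = 211.20².
Subtracting the Site 1 equation from the Site 2 and Site 3 equations removes the quadratic terms:
-217.0 x + 234.0 y = 34091.70
17.8 x − 223.2 y = -20504.67
Solving the 2×2 system: x ≈ -63.5, y ≈ 86.8 km.

-63.5 km east, 86.8 km north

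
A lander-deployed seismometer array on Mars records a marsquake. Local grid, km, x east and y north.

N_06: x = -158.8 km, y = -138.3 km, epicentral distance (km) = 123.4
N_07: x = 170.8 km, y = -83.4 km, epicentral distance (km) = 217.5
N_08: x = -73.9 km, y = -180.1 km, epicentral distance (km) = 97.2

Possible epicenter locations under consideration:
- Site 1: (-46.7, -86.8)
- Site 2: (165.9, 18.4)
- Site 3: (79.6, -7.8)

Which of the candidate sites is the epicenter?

For each candidate, compare |candidate − station| to the reported distance:
Site 1: residuals N_06 0.0, N_07 0.0, N_08 0.0 → max 0.0 km
Site 2: residuals N_06 237.1, N_07 115.6, N_08 214.1 → max 237.1 km
Site 3: residuals N_06 148.4, N_07 99.0, N_08 133.6 → max 148.4 km
Only Site 1 has all residuals ≈ 0.

Site 1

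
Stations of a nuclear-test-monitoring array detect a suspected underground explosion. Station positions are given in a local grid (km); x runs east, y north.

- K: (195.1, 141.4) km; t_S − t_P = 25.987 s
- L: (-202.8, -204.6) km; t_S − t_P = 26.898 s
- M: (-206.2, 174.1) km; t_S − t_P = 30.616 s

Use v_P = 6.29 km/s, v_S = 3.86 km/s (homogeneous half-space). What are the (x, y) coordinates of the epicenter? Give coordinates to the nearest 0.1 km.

(10.8, -41.5)

Distance from S−P lag: d = Δt · v_P v_S / (v_P − v_S) = Δt · (6.29·3.86)/(6.29−3.86) ≈ 9.9915·Δt.
So d_K = 259.65, d_L = 268.75, d_M = 305.90 km.
Circle about each station: (x − 195.1)² + (y − 141.4)² = 259.65²; (x + 202.8)² + (y + 204.6)² = 268.75²; (x + 206.2)² + (y − 174.1)² = 305.90².
Subtracting the K equation from the L and M equations removes the quadratic terms:
-795.8 x − 692.0 y = 20122.59
-802.6 x + 65.4 y = -11385.41
Solving the 2×2 system: x ≈ 10.8, y ≈ -41.5 km.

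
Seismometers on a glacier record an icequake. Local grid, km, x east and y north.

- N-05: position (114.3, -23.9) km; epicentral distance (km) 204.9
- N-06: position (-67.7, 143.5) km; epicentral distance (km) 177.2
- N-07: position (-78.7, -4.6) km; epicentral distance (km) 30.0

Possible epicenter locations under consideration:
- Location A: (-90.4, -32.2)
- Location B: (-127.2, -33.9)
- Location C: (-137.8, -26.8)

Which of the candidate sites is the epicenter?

Location A

For each candidate, compare |candidate − station| to the reported distance:
Location A: residuals N-05 0.0, N-06 0.0, N-07 0.0 → max 0.0 km
Location B: residuals N-05 36.8, N-06 9.9, N-07 26.7 → max 36.8 km
Location C: residuals N-05 47.2, N-06 7.0, N-07 33.1 → max 47.2 km
Only Location A has all residuals ≈ 0.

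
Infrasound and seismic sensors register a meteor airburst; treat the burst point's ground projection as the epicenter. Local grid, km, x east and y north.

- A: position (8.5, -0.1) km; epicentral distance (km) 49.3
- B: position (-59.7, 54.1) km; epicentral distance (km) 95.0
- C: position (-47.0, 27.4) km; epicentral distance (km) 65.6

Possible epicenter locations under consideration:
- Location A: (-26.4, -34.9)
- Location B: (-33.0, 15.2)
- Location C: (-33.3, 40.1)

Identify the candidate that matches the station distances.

For each candidate, compare |candidate − station| to the reported distance:
Location A: residuals A 0.0, B 0.0, C 0.0 → max 0.0 km
Location B: residuals A 5.1, B 47.8, C 47.0 → max 47.8 km
Location C: residuals A 8.7, B 65.1, C 46.9 → max 65.1 km
Only Location A has all residuals ≈ 0.

Location A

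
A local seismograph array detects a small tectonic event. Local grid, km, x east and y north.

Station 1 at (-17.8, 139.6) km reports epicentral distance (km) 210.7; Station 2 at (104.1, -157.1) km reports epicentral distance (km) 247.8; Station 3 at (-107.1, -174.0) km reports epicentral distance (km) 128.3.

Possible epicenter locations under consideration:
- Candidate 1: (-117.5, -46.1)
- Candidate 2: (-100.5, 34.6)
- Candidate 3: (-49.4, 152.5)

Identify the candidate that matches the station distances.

For each candidate, compare |candidate − station| to the reported distance:
Candidate 1: residuals Station 1 0.1, Station 2 0.0, Station 3 0.0 → max 0.1 km
Candidate 2: residuals Station 1 77.0, Station 2 32.6, Station 3 80.4 → max 80.4 km
Candidate 3: residuals Station 1 176.6, Station 2 97.8, Station 3 203.3 → max 203.3 km
Only Candidate 1 has all residuals ≈ 0.

Candidate 1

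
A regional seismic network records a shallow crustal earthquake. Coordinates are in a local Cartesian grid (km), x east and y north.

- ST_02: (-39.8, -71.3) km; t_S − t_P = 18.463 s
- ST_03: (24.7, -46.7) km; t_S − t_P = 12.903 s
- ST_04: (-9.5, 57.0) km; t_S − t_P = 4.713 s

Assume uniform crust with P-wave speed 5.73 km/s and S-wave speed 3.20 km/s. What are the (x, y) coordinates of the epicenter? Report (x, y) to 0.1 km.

Distance from S−P lag: d = Δt · v_P v_S / (v_P − v_S) = Δt · (5.73·3.20)/(5.73−3.20) ≈ 7.2474·Δt.
So d_ST_02 = 133.81, d_ST_03 = 93.51, d_ST_04 = 34.16 km.
Circle about each station: (x + 39.8)² + (y + 71.3)² = 133.81²; (x − 24.7)² + (y + 46.7)² = 93.51²; (x + 9.5)² + (y − 57.0)² = 34.16².
Subtracting the ST_02 equation from the ST_03 and ST_04 equations removes the quadratic terms:
129.0 x + 49.2 y = 5284.25
60.6 x + 256.6 y = 13409.73
Solving the 2×2 system: x ≈ 23.1, y ≈ 46.8 km.

23.1 km east, 46.8 km north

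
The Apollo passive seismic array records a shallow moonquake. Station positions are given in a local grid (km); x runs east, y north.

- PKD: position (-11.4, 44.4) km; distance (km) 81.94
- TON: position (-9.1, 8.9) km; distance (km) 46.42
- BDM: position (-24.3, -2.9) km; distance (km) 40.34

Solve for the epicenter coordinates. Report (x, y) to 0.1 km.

Circle about each station: (x + 11.4)² + (y − 44.4)² = 81.94²; (x + 9.1)² + (y − 8.9)² = 46.42²; (x + 24.3)² + (y + 2.9)² = 40.34².
Subtracting the PKD equation from the TON and BDM equations removes the quadratic terms:
4.6 x − 71.0 y = 2620.05
-25.8 x − 94.6 y = 3584.43
Solving the 2×2 system: x ≈ -2.9, y ≈ -37.1 km.

-2.9 km east, -37.1 km north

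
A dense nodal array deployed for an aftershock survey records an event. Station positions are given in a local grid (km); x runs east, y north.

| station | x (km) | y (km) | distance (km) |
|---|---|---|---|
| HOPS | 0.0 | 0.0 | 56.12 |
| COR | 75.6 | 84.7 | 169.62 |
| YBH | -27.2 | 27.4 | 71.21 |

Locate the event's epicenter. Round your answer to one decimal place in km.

Circle about each station: x² + y² = 56.12²; (x − 75.6)² + (y − 84.7)² = 169.62²; (x + 27.2)² + (y − 27.4)² = 71.21².
Subtracting the HOPS equation from the COR and YBH equations removes the quadratic terms:
151.2 x + 169.4 y = -12732.04
-54.4 x + 54.8 y = -430.81
Solving the 2×2 system: x ≈ -35.7, y ≈ -43.3 km.

(-35.7, -43.3)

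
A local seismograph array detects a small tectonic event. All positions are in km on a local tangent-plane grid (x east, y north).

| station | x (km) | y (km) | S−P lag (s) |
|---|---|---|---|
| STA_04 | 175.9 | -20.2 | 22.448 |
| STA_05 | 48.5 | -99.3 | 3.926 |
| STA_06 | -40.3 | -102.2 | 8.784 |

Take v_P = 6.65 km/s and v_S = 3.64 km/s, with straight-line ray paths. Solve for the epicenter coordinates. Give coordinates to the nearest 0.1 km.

27.3 km east, -122.7 km north

Distance from S−P lag: d = Δt · v_P v_S / (v_P − v_S) = Δt · (6.65·3.64)/(6.65−3.64) ≈ 8.0419·Δt.
So d_STA_04 = 180.52, d_STA_05 = 31.57, d_STA_06 = 70.64 km.
Circle about each station: (x − 175.9)² + (y + 20.2)² = 180.52²; (x − 48.5)² + (y + 99.3)² = 31.57²; (x + 40.3)² + (y + 102.2)² = 70.64².
Subtracting the STA_04 equation from the STA_05 and STA_06 equations removes the quadratic terms:
-254.8 x − 158.2 y = 12454.70
-432.4 x − 164.0 y = 8317.54
Solving the 2×2 system: x ≈ 27.3, y ≈ -122.7 km.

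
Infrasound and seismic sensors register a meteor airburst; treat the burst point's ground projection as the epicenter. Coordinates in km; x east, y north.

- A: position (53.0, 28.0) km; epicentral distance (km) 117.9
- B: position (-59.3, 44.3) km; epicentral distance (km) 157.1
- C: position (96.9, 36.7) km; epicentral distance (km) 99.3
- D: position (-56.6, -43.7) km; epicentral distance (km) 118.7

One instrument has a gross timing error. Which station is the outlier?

A

Solve using three stations at a time. Using B, C, D (subtract circle equations pairwise → linear system) gives (x, y) ≈ (61.5, -56.2).
Distances from that point to each station vs reported:
  A: calculated 84.6 vs reported 117.9 → residual 33.3 km
  B: calculated 157.2 vs reported 157.1 → residual 0.1 km
  C: calculated 99.4 vs reported 99.3 → residual 0.1 km
  D: calculated 118.8 vs reported 118.7 → residual 0.1 km
B, C, D are mutually consistent (residuals ≈ 0); A is off by 33.3 km.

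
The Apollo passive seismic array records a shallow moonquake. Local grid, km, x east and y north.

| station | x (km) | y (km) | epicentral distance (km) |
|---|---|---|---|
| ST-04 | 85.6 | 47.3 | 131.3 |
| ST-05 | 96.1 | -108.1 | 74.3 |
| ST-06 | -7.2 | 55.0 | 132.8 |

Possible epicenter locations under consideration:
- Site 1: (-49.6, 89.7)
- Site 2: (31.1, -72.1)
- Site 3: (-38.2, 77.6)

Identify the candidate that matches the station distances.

Site 2

For each candidate, compare |candidate − station| to the reported distance:
Site 1: residuals ST-04 10.4, ST-05 171.4, ST-06 78.0 → max 171.4 km
Site 2: residuals ST-04 0.0, ST-05 0.0, ST-06 0.1 → max 0.1 km
Site 3: residuals ST-04 3.8, ST-05 154.9, ST-06 94.4 → max 154.9 km
Only Site 2 has all residuals ≈ 0.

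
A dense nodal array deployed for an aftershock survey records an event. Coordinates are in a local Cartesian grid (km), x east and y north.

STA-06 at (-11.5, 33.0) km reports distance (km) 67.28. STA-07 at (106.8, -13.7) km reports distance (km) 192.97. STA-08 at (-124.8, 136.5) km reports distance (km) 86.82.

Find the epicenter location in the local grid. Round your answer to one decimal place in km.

-65.6 km east, 73.0 km north

Circle about each station: (x + 11.5)² + (y − 33.0)² = 67.28²; (x − 106.8)² + (y + 13.7)² = 192.97²; (x + 124.8)² + (y − 136.5)² = 86.82².
Subtracting the STA-06 equation from the STA-07 and STA-08 equations removes the quadratic terms:
236.6 x − 93.4 y = -22338.14
-226.6 x + 207.0 y = 29974.93
Solving the 2×2 system: x ≈ -65.6, y ≈ 73.0 km.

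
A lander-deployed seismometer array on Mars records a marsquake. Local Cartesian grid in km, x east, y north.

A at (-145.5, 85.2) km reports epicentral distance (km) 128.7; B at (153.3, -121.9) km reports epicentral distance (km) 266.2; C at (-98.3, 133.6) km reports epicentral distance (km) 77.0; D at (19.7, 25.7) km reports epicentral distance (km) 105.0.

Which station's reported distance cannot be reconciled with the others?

Solve using three stations at a time. Using A, C, D (subtract circle equations pairwise → linear system) gives (x, y) ≈ (-22.2, 122.0).
Distances from that point to each station vs reported:
  A: calculated 128.7 vs reported 128.7 → residual 0.0 km
  B: calculated 300.5 vs reported 266.2 → residual 34.3 km
  C: calculated 77.0 vs reported 77.0 → residual 0.0 km
  D: calculated 105.0 vs reported 105.0 → residual 0.0 km
A, C, D are mutually consistent (residuals ≈ 0); B is off by 34.3 km.

B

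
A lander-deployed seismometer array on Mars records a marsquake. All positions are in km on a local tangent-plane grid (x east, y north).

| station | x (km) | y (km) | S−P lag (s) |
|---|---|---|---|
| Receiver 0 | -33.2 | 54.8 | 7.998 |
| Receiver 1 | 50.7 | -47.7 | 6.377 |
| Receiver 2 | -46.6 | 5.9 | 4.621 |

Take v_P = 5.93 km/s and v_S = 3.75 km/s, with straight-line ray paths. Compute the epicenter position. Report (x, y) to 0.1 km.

-9.6 km east, -23.3 km north

Distance from S−P lag: d = Δt · v_P v_S / (v_P − v_S) = Δt · (5.93·3.75)/(5.93−3.75) ≈ 10.2007·Δt.
So d_Receiver 0 = 81.59, d_Receiver 1 = 65.05, d_Receiver 2 = 47.14 km.
Circle about each station: (x + 33.2)² + (y − 54.8)² = 81.59²; (x − 50.7)² + (y + 47.7)² = 65.05²; (x + 46.6)² + (y − 5.9)² = 47.14².
Subtracting the Receiver 0 equation from the Receiver 1 and Receiver 2 equations removes the quadratic terms:
167.8 x − 205.0 y = 3165.93
-26.8 x − 97.8 y = 2535.84
Solving the 2×2 system: x ≈ -9.6, y ≈ -23.3 km.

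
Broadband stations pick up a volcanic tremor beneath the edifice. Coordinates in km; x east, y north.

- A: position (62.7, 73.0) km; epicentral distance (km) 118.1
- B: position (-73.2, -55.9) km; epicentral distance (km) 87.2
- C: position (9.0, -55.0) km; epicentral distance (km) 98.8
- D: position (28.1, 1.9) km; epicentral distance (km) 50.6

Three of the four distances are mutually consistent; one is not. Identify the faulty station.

D

Solve using three stations at a time. Using A, B, C (subtract circle equations pairwise → linear system) gives (x, y) ≈ (-46.1, 27.0).
Distances from that point to each station vs reported:
  A: calculated 118.1 vs reported 118.1 → residual 0.0 km
  B: calculated 87.2 vs reported 87.2 → residual 0.0 km
  C: calculated 98.8 vs reported 98.8 → residual 0.0 km
  D: calculated 78.4 vs reported 50.6 → residual 27.8 km
A, B, C are mutually consistent (residuals ≈ 0); D is off by 27.8 km.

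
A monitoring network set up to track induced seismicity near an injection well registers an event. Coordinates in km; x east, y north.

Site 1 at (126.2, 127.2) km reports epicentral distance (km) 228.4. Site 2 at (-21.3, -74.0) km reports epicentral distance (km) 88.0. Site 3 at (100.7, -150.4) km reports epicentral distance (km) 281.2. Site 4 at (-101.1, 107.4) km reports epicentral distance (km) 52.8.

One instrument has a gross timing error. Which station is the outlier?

Solve using three stations at a time. Using Site 1, Site 3, Site 4 (subtract circle equations pairwise → linear system) gives (x, y) ≈ (-90.7, 55.6).
Distances from that point to each station vs reported:
  Site 1: calculated 228.4 vs reported 228.4 → residual 0.0 km
  Site 2: calculated 147.0 vs reported 88.0 → residual 59.0 km
  Site 3: calculated 281.2 vs reported 281.2 → residual 0.0 km
  Site 4: calculated 52.8 vs reported 52.8 → residual 0.0 km
Site 1, Site 3, Site 4 are mutually consistent (residuals ≈ 0); Site 2 is off by 59.0 km.

Site 2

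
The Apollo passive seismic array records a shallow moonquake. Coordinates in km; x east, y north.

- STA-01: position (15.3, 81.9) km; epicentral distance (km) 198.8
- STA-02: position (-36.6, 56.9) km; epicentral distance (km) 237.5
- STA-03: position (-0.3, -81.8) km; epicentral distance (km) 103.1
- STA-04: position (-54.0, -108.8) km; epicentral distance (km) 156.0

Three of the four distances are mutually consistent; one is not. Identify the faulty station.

STA-02

Solve using three stations at a time. Using STA-01, STA-03, STA-04 (subtract circle equations pairwise → linear system) gives (x, y) ≈ (101.4, -97.1).
Distances from that point to each station vs reported:
  STA-01: calculated 198.7 vs reported 198.8 → residual 0.1 km
  STA-02: calculated 206.8 vs reported 237.5 → residual 30.7 km
  STA-03: calculated 102.8 vs reported 103.1 → residual 0.3 km
  STA-04: calculated 155.8 vs reported 156.0 → residual 0.2 km
STA-01, STA-03, STA-04 are mutually consistent (residuals ≈ 0); STA-02 is off by 30.7 km.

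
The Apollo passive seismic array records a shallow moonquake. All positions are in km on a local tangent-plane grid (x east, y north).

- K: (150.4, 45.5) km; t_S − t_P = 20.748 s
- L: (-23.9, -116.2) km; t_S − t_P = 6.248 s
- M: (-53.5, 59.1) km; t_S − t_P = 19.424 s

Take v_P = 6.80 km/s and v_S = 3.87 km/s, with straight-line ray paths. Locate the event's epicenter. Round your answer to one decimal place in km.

28.1 km east, -95.1 km north

Distance from S−P lag: d = Δt · v_P v_S / (v_P − v_S) = Δt · (6.80·3.87)/(6.80−3.87) ≈ 8.9816·Δt.
So d_K = 186.35, d_L = 56.12, d_M = 174.46 km.
Circle about each station: (x − 150.4)² + (y − 45.5)² = 186.35²; (x + 23.9)² + (y + 116.2)² = 56.12²; (x + 53.5)² + (y − 59.1)² = 174.46².
Subtracting the K equation from the L and M equations removes the quadratic terms:
-348.6 x − 323.4 y = 20960.11
-407.8 x + 27.2 y = -14045.32
Solving the 2×2 system: x ≈ 28.1, y ≈ -95.1 km.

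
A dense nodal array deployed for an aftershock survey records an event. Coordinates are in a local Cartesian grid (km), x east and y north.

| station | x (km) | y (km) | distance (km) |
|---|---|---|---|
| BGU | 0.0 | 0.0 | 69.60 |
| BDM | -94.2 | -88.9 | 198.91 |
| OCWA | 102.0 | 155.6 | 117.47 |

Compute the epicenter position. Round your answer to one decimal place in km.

Circle about each station: x² + y² = 69.60²; (x + 94.2)² + (y + 88.9)² = 198.91²; (x − 102.0)² + (y − 155.6)² = 117.47².
Subtracting pairs of circle equations eliminates x²+y² and gives linear equations (the radical axes):
-188.4 x − 177.8 y = -17944.18
204.0 x + 311.2 y = 25660.32
Solving the 2×2 system: x ≈ 45.7, y ≈ 52.5 km.

45.7 km east, 52.5 km north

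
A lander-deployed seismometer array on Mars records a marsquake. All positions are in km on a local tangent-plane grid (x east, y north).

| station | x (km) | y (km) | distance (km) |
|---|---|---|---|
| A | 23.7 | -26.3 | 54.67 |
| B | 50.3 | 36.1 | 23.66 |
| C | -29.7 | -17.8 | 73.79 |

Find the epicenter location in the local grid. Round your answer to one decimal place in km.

Circle about each station: (x − 23.7)² + (y + 26.3)² = 54.67²; (x − 50.3)² + (y − 36.1)² = 23.66²; (x + 29.7)² + (y + 17.8)² = 73.79².
Subtracting the A equation from the B and C equations removes the quadratic terms:
53.2 x + 124.8 y = 5008.93
-106.8 x + 17.0 y = -2510.61
Solving the 2×2 system: x ≈ 28.0, y ≈ 28.2 km.

x ≈ 28.0 km, y ≈ 28.2 km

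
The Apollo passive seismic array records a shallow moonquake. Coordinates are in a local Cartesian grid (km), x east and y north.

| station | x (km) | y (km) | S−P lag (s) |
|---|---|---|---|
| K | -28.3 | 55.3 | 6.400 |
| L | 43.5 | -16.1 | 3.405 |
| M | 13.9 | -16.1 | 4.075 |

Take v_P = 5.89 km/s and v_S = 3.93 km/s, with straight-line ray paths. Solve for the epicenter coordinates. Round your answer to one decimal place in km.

40.5 km east, 24.0 km north

Distance from S−P lag: d = Δt · v_P v_S / (v_P − v_S) = Δt · (5.89·3.93)/(5.89−3.93) ≈ 11.8101·Δt.
So d_K = 75.58, d_L = 40.21, d_M = 48.13 km.
Circle about each station: (x + 28.3)² + (y − 55.3)² = 75.58²; (x − 43.5)² + (y + 16.1)² = 40.21²; (x − 13.9)² + (y + 16.1)² = 48.13².
Subtracting pairs of circle equations eliminates x²+y² and gives linear equations (the radical axes):
143.6 x − 142.8 y = 2387.97
84.4 x − 142.8 y = -10.72
Solving the 2×2 system: x ≈ 40.5, y ≈ 24.0 km.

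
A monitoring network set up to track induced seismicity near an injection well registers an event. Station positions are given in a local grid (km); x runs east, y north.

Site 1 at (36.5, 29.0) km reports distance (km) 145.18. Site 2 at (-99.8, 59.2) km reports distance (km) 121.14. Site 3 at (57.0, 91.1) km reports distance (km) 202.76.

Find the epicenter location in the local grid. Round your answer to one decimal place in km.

x ≈ -78.2 km, y ≈ -60.0 km

Circle about each station: (x − 36.5)² + (y − 29.0)² = 145.18²; (x + 99.8)² + (y − 59.2)² = 121.14²; (x − 57.0)² + (y − 91.1)² = 202.76².
Subtracting the Site 1 equation from the Site 2 and Site 3 equations removes the quadratic terms:
-272.6 x + 60.4 y = 17693.76
41.0 x + 124.2 y = -10659.43
Solving the 2×2 system: x ≈ -78.2, y ≈ -60.0 km.
Check against Site 1 (with the unrounded x, y): √((x − 36.5)²+(y − 29.0)²) = 145.19 ≈ 145.18 km. ✓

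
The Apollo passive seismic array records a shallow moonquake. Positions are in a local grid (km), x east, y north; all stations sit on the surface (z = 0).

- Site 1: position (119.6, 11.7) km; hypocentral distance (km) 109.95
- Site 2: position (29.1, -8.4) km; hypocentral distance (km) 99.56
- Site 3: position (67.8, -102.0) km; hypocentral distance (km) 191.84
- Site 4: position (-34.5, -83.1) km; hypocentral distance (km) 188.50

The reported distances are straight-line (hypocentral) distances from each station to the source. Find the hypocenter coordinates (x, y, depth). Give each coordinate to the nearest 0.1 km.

Each station gives a sphere (x−x_i)² + (y−y_i)² + z² = d_i² (stations at z=0).
Subtracting the Site 1 sphere from Site 2 and Site 3: z² cancels, leaving linear equations in x and y:
-181.0 x − 40.2 y = -11346.87
-103.6 x − 227.4 y = -24153.79
Solving: x ≈ 43.501, y ≈ 86.399 km (keep extra digits for the depth step; rounded: 43.5, 86.4).
Then from the Site 1 sphere: z² = 109.95² − (x − 119.6)² − (y − 11.7)² with x = 43.501, y = 86.399, so z ≈ 26.796 ≈ 26.8 km.

x ≈ 43.5 km, y ≈ 86.4 km, depth ≈ 26.8 km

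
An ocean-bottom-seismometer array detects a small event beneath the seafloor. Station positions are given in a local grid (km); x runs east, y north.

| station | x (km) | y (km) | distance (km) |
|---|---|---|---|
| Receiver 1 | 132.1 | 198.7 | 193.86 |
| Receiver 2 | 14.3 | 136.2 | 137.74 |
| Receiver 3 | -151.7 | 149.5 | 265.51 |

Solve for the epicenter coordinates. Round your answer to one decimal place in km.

x ≈ 76.1 km, y ≈ 13.1 km

Circle about each station: (x − 132.1)² + (y − 198.7)² = 193.86²; (x − 14.3)² + (y − 136.2)² = 137.74²; (x + 151.7)² + (y − 149.5)² = 265.51².
Subtracting pairs of circle equations eliminates x²+y² and gives linear equations (the radical axes):
-235.6 x − 125.0 y = -19567.78
-567.6 x − 98.4 y = -44482.82
Solving the 2×2 system: x ≈ 76.1, y ≈ 13.1 km.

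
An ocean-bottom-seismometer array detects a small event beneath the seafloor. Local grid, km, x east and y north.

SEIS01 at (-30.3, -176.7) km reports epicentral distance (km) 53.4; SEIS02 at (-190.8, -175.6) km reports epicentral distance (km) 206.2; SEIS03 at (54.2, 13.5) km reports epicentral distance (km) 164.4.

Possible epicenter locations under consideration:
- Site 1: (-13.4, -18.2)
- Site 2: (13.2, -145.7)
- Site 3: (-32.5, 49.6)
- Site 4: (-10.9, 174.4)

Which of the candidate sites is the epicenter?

For each candidate, compare |candidate − station| to the reported distance:
Site 1: residuals SEIS01 106.0, SEIS02 31.0, SEIS03 89.7 → max 106.0 km
Site 2: residuals SEIS01 0.0, SEIS02 0.0, SEIS03 0.0 → max 0.0 km
Site 3: residuals SEIS01 172.9, SEIS02 69.1, SEIS03 70.5 → max 172.9 km
Site 4: residuals SEIS01 298.2, SEIS02 187.3, SEIS03 9.2 → max 298.2 km
Only Site 2 has all residuals ≈ 0.

Site 2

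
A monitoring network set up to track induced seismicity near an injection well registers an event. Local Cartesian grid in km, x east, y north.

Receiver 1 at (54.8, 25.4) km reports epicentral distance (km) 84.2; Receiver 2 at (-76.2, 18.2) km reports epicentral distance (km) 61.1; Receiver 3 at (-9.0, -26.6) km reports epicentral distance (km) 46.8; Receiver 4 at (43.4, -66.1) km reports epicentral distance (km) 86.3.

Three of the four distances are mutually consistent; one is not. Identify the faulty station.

Solve using three stations at a time. Using Receiver 1, Receiver 2, Receiver 4 (subtract circle equations pairwise → linear system) gives (x, y) ≈ (-21.8, -9.6).
Distances from that point to each station vs reported:
  Receiver 1: calculated 84.2 vs reported 84.2 → residual 0.0 km
  Receiver 2: calculated 61.1 vs reported 61.1 → residual 0.0 km
  Receiver 3: calculated 21.3 vs reported 46.8 → residual 25.5 km
  Receiver 4: calculated 86.3 vs reported 86.3 → residual 0.0 km
Receiver 1, Receiver 2, Receiver 4 are mutually consistent (residuals ≈ 0); Receiver 3 is off by 25.5 km.

Receiver 3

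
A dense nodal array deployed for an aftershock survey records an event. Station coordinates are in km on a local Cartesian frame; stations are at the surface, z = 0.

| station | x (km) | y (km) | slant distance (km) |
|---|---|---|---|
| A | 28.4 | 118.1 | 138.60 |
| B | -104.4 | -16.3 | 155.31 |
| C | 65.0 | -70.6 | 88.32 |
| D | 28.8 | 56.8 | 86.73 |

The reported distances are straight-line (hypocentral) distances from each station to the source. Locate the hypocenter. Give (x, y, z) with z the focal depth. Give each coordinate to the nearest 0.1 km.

Each station gives a sphere (x−x_i)² + (y−y_i)² + z² = d_i² (stations at z=0).
Subtracting the A sphere from B and C: z² cancels, leaving linear equations in x and y:
-265.6 x − 268.8 y = -8500.36
73.2 x − 377.4 y = 5864.73
Solving: x ≈ 39.899, y ≈ -7.801 km (keep extra digits for the depth step; rounded: 39.9, -7.8).
Then from the A sphere: z² = 138.60² − (x − 28.4)² − (y − 118.1)² with x = 39.899, y = -7.801, so z ≈ 56.804 ≈ 56.8 km.
Check against D (with the unrounded solution): distance 86.74 ≈ 86.73 km. ✓

x ≈ 39.9 km, y ≈ -7.8 km, depth ≈ 56.8 km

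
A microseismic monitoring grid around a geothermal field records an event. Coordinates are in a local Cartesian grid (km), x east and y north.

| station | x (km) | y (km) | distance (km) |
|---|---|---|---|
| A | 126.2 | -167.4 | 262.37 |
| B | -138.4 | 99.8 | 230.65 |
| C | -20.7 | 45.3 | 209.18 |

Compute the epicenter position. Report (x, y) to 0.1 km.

Circle about each station: (x − 126.2)² + (y + 167.4)² = 262.37²; (x + 138.4)² + (y − 99.8)² = 230.65²; (x + 20.7)² + (y − 45.3)² = 209.18².
Subtracting the A equation from the B and C equations removes the quadratic terms:
-529.2 x + 534.4 y = 803.99
-293.8 x + 425.4 y = -16386.88
Solving the 2×2 system: x ≈ -133.6, y ≈ -130.8 km.

-133.6 km east, -130.8 km north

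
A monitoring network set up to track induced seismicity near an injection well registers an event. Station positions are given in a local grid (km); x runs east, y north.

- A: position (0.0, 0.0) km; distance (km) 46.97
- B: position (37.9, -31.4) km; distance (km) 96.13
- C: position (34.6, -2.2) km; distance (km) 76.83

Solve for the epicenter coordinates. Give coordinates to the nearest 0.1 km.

-34.0 km east, 32.4 km north

Circle about each station: x² + y² = 46.97²; (x − 37.9)² + (y + 31.4)² = 96.13²; (x − 34.6)² + (y + 2.2)² = 76.83².
Subtracting the A equation from the B and C equations removes the quadratic terms:
75.8 x − 62.8 y = -4612.43
69.2 x − 4.4 y = -2494.67
Solving the 2×2 system: x ≈ -34.0, y ≈ 32.4 km.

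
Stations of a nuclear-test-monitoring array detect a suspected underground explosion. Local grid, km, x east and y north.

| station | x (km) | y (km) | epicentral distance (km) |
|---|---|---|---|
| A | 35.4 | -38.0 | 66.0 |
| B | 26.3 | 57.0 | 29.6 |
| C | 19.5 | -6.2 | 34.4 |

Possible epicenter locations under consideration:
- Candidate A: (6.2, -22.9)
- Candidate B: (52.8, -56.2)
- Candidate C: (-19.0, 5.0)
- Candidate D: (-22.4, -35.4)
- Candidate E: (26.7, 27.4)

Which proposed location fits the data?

For each candidate, compare |candidate − station| to the reported distance:
Candidate A: residuals A 33.1, B 52.8, C 13.1 → max 52.8 km
Candidate B: residuals A 40.8, B 86.7, C 25.7 → max 86.7 km
Candidate C: residuals A 3.3, B 39.4, C 5.7 → max 39.4 km
Candidate D: residuals A 8.1, B 74.8, C 16.7 → max 74.8 km
Candidate E: residuals A 0.0, B 0.0, C 0.0 → max 0.0 km
Only Candidate E has all residuals ≈ 0.

Candidate E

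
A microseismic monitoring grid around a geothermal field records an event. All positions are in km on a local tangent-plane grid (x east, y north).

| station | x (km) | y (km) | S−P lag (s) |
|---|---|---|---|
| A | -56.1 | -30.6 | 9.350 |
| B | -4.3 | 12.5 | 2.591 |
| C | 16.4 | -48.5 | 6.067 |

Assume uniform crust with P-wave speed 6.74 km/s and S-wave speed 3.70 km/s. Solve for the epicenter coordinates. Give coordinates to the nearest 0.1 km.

Distance from S−P lag: d = Δt · v_P v_S / (v_P − v_S) = Δt · (6.74·3.70)/(6.74−3.70) ≈ 8.2033·Δt.
So d_A = 76.70, d_B = 21.25, d_C = 49.77 km.
Circle about each station: (x + 56.1)² + (y + 30.6)² = 76.70²; (x + 4.3)² + (y − 12.5)² = 21.25²; (x − 16.4)² + (y + 48.5)² = 49.77².
Subtracting the A equation from the B and C equations removes the quadratic terms:
103.6 x + 86.2 y = 1522.50
145.0 x − 35.8 y = 1943.48
Solving the 2×2 system: x ≈ 13.7, y ≈ 1.2 km.

x ≈ 13.7 km, y ≈ 1.2 km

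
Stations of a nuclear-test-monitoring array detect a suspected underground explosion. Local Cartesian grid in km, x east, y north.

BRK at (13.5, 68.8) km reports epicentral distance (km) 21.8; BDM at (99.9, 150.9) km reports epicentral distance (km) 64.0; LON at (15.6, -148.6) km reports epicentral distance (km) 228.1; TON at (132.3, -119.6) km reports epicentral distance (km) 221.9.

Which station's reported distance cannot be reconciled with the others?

BDM

Solve using three stations at a time. Using BRK, LON, TON (subtract circle equations pairwise → linear system) gives (x, y) ≈ (33.0, 78.8).
Distances from that point to each station vs reported:
  BRK: calculated 21.9 vs reported 21.8 → residual 0.1 km
  BDM: calculated 98.3 vs reported 64.0 → residual 34.3 km
  LON: calculated 228.1 vs reported 228.1 → residual 0.0 km
  TON: calculated 221.9 vs reported 221.9 → residual 0.0 km
BRK, LON, TON are mutually consistent (residuals ≈ 0); BDM is off by 34.3 km.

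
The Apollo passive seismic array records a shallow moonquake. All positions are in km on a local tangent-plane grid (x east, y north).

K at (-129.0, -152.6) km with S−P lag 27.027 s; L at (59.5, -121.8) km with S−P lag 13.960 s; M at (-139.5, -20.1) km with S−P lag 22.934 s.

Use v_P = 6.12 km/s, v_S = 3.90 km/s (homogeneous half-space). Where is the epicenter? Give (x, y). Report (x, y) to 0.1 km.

(103.5, 21.7)

Distance from S−P lag: d = Δt · v_P v_S / (v_P − v_S) = Δt · (6.12·3.90)/(6.12−3.90) ≈ 10.7514·Δt.
So d_K = 290.58, d_L = 150.09, d_M = 246.57 km.
Circle about each station: (x + 129.0)² + (y + 152.6)² = 290.58²; (x − 59.5)² + (y + 121.8)² = 150.09²; (x + 139.5)² + (y + 20.1)² = 246.57².
Subtracting the K equation from the L and M equations removes the quadratic terms:
377.0 x + 61.6 y = 40357.46
-21.0 x + 265.0 y = 3576.47
Solving the 2×2 system: x ≈ 103.5, y ≈ 21.7 km.
Check against K (with the unrounded x, y): √((x + 129.0)²+(y + 152.6)²) = 290.58 ≈ 290.58 km. ✓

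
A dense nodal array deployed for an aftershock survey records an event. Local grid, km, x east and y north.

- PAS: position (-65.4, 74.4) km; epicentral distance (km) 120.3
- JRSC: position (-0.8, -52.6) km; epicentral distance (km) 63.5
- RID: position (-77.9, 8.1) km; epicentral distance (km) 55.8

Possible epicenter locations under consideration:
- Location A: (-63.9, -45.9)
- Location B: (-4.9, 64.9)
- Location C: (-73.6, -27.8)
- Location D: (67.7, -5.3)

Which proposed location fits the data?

Location A

For each candidate, compare |candidate − station| to the reported distance:
Location A: residuals PAS 0.0, JRSC 0.0, RID 0.0 → max 0.0 km
Location B: residuals PAS 59.1, JRSC 54.1, RID 36.7 → max 59.1 km
Location C: residuals PAS 17.8, JRSC 13.4, RID 19.6 → max 19.6 km
Location D: residuals PAS 34.8, JRSC 19.7, RID 90.4 → max 90.4 km
Only Location A has all residuals ≈ 0.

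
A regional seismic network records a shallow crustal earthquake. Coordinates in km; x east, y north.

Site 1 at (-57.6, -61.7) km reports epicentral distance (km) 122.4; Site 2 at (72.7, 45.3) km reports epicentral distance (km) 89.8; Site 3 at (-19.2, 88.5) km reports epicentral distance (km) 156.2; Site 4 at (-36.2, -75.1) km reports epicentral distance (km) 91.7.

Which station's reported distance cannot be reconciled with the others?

Solve using three stations at a time. Using Site 1, Site 2, Site 3 (subtract circle equations pairwise → linear system) gives (x, y) ≈ (63.5, -44.0).
Distances from that point to each station vs reported:
  Site 1: calculated 122.4 vs reported 122.4 → residual 0.0 km
  Site 2: calculated 89.8 vs reported 89.8 → residual 0.0 km
  Site 3: calculated 156.2 vs reported 156.2 → residual 0.0 km
  Site 4: calculated 104.4 vs reported 91.7 → residual 12.7 km
Site 1, Site 2, Site 3 are mutually consistent (residuals ≈ 0); Site 4 is off by 12.7 km.

Site 4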